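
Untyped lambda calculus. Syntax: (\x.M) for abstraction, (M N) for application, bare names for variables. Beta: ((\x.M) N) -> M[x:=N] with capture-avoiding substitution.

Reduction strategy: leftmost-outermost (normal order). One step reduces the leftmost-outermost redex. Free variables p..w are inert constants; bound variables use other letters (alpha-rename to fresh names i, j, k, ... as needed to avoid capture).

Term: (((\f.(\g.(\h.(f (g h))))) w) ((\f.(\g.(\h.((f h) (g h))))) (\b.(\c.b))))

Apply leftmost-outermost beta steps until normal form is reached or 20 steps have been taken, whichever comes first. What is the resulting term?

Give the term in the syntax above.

Step 0: (((\f.(\g.(\h.(f (g h))))) w) ((\f.(\g.(\h.((f h) (g h))))) (\b.(\c.b))))
Step 1: ((\g.(\h.(w (g h)))) ((\f.(\g.(\h.((f h) (g h))))) (\b.(\c.b))))
Step 2: (\h.(w (((\f.(\g.(\h.((f h) (g h))))) (\b.(\c.b))) h)))
Step 3: (\h.(w ((\g.(\h.(((\b.(\c.b)) h) (g h)))) h)))
Step 4: (\h.(w (\i.(((\b.(\c.b)) i) (h i)))))
Step 5: (\h.(w (\i.((\c.i) (h i)))))
Step 6: (\h.(w (\i.i)))

Answer: (\h.(w (\i.i)))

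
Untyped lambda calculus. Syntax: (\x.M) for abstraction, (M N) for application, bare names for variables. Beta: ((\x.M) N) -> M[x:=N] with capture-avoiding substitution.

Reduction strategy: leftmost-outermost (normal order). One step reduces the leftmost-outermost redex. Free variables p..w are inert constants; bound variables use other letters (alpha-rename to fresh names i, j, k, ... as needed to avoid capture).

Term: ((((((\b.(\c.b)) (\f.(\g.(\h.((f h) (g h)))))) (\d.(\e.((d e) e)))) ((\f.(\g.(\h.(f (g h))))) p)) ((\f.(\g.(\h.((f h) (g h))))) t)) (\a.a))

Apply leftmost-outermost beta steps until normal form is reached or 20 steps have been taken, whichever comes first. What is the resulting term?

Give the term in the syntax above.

Answer: (p (\h.((t h) h)))

Derivation:
Step 0: ((((((\b.(\c.b)) (\f.(\g.(\h.((f h) (g h)))))) (\d.(\e.((d e) e)))) ((\f.(\g.(\h.(f (g h))))) p)) ((\f.(\g.(\h.((f h) (g h))))) t)) (\a.a))
Step 1: (((((\c.(\f.(\g.(\h.((f h) (g h)))))) (\d.(\e.((d e) e)))) ((\f.(\g.(\h.(f (g h))))) p)) ((\f.(\g.(\h.((f h) (g h))))) t)) (\a.a))
Step 2: ((((\f.(\g.(\h.((f h) (g h))))) ((\f.(\g.(\h.(f (g h))))) p)) ((\f.(\g.(\h.((f h) (g h))))) t)) (\a.a))
Step 3: (((\g.(\h.((((\f.(\g.(\h.(f (g h))))) p) h) (g h)))) ((\f.(\g.(\h.((f h) (g h))))) t)) (\a.a))
Step 4: ((\h.((((\f.(\g.(\h.(f (g h))))) p) h) (((\f.(\g.(\h.((f h) (g h))))) t) h))) (\a.a))
Step 5: ((((\f.(\g.(\h.(f (g h))))) p) (\a.a)) (((\f.(\g.(\h.((f h) (g h))))) t) (\a.a)))
Step 6: (((\g.(\h.(p (g h)))) (\a.a)) (((\f.(\g.(\h.((f h) (g h))))) t) (\a.a)))
Step 7: ((\h.(p ((\a.a) h))) (((\f.(\g.(\h.((f h) (g h))))) t) (\a.a)))
Step 8: (p ((\a.a) (((\f.(\g.(\h.((f h) (g h))))) t) (\a.a))))
Step 9: (p (((\f.(\g.(\h.((f h) (g h))))) t) (\a.a)))
Step 10: (p ((\g.(\h.((t h) (g h)))) (\a.a)))
Step 11: (p (\h.((t h) ((\a.a) h))))
Step 12: (p (\h.((t h) h)))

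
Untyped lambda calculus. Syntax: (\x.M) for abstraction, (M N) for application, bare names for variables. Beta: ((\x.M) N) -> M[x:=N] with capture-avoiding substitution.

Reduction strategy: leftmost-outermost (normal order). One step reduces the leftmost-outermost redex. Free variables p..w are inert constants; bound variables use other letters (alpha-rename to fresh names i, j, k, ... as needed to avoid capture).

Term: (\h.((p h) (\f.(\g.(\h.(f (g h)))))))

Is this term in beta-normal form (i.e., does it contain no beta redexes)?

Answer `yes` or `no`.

Answer: yes

Derivation:
Term: (\h.((p h) (\f.(\g.(\h.(f (g h)))))))
No beta redexes found.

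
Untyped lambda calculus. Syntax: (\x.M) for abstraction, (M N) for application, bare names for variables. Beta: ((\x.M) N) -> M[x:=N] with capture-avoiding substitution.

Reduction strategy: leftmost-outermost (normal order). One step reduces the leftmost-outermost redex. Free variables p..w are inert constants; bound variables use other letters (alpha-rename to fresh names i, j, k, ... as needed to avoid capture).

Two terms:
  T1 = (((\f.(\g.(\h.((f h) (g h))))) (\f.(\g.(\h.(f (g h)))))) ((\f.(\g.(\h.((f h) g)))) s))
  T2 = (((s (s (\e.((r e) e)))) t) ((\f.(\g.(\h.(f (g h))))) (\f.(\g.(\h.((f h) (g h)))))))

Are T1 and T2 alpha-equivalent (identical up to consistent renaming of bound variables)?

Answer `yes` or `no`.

Answer: no

Derivation:
Term 1: (((\f.(\g.(\h.((f h) (g h))))) (\f.(\g.(\h.(f (g h)))))) ((\f.(\g.(\h.((f h) g)))) s))
Term 2: (((s (s (\e.((r e) e)))) t) ((\f.(\g.(\h.(f (g h))))) (\f.(\g.(\h.((f h) (g h)))))))
Alpha-equivalence: compare structure up to binder renaming.
Result: False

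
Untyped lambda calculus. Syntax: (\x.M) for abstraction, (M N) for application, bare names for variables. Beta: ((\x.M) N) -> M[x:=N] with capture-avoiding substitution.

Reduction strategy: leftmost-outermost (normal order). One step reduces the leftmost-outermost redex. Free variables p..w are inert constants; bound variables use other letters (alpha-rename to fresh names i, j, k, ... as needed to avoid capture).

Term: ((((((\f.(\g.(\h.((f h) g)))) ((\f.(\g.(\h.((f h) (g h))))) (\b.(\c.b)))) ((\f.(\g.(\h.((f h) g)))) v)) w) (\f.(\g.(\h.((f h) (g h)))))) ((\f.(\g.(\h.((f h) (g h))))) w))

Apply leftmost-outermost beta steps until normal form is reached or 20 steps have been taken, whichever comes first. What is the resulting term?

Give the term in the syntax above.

Step 0: ((((((\f.(\g.(\h.((f h) g)))) ((\f.(\g.(\h.((f h) (g h))))) (\b.(\c.b)))) ((\f.(\g.(\h.((f h) g)))) v)) w) (\f.(\g.(\h.((f h) (g h)))))) ((\f.(\g.(\h.((f h) (g h))))) w))
Step 1: (((((\g.(\h.((((\f.(\g.(\h.((f h) (g h))))) (\b.(\c.b))) h) g))) ((\f.(\g.(\h.((f h) g)))) v)) w) (\f.(\g.(\h.((f h) (g h)))))) ((\f.(\g.(\h.((f h) (g h))))) w))
Step 2: ((((\h.((((\f.(\g.(\h.((f h) (g h))))) (\b.(\c.b))) h) ((\f.(\g.(\h.((f h) g)))) v))) w) (\f.(\g.(\h.((f h) (g h)))))) ((\f.(\g.(\h.((f h) (g h))))) w))
Step 3: ((((((\f.(\g.(\h.((f h) (g h))))) (\b.(\c.b))) w) ((\f.(\g.(\h.((f h) g)))) v)) (\f.(\g.(\h.((f h) (g h)))))) ((\f.(\g.(\h.((f h) (g h))))) w))
Step 4: (((((\g.(\h.(((\b.(\c.b)) h) (g h)))) w) ((\f.(\g.(\h.((f h) g)))) v)) (\f.(\g.(\h.((f h) (g h)))))) ((\f.(\g.(\h.((f h) (g h))))) w))
Step 5: ((((\h.(((\b.(\c.b)) h) (w h))) ((\f.(\g.(\h.((f h) g)))) v)) (\f.(\g.(\h.((f h) (g h)))))) ((\f.(\g.(\h.((f h) (g h))))) w))
Step 6: (((((\b.(\c.b)) ((\f.(\g.(\h.((f h) g)))) v)) (w ((\f.(\g.(\h.((f h) g)))) v))) (\f.(\g.(\h.((f h) (g h)))))) ((\f.(\g.(\h.((f h) (g h))))) w))
Step 7: ((((\c.((\f.(\g.(\h.((f h) g)))) v)) (w ((\f.(\g.(\h.((f h) g)))) v))) (\f.(\g.(\h.((f h) (g h)))))) ((\f.(\g.(\h.((f h) (g h))))) w))
Step 8: ((((\f.(\g.(\h.((f h) g)))) v) (\f.(\g.(\h.((f h) (g h)))))) ((\f.(\g.(\h.((f h) (g h))))) w))
Step 9: (((\g.(\h.((v h) g))) (\f.(\g.(\h.((f h) (g h)))))) ((\f.(\g.(\h.((f h) (g h))))) w))
Step 10: ((\h.((v h) (\f.(\g.(\h.((f h) (g h))))))) ((\f.(\g.(\h.((f h) (g h))))) w))
Step 11: ((v ((\f.(\g.(\h.((f h) (g h))))) w)) (\f.(\g.(\h.((f h) (g h))))))
Step 12: ((v (\g.(\h.((w h) (g h))))) (\f.(\g.(\h.((f h) (g h))))))

Answer: ((v (\g.(\h.((w h) (g h))))) (\f.(\g.(\h.((f h) (g h))))))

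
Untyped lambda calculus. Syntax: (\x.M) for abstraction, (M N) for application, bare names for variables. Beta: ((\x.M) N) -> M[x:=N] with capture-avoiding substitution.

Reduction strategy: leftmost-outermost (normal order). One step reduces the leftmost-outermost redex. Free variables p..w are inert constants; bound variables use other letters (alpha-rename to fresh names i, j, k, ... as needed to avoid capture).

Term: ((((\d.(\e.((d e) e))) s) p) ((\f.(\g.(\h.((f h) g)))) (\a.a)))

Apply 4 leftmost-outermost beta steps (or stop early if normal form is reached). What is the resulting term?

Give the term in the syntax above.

Step 0: ((((\d.(\e.((d e) e))) s) p) ((\f.(\g.(\h.((f h) g)))) (\a.a)))
Step 1: (((\e.((s e) e)) p) ((\f.(\g.(\h.((f h) g)))) (\a.a)))
Step 2: (((s p) p) ((\f.(\g.(\h.((f h) g)))) (\a.a)))
Step 3: (((s p) p) (\g.(\h.(((\a.a) h) g))))
Step 4: (((s p) p) (\g.(\h.(h g))))

Answer: (((s p) p) (\g.(\h.(h g))))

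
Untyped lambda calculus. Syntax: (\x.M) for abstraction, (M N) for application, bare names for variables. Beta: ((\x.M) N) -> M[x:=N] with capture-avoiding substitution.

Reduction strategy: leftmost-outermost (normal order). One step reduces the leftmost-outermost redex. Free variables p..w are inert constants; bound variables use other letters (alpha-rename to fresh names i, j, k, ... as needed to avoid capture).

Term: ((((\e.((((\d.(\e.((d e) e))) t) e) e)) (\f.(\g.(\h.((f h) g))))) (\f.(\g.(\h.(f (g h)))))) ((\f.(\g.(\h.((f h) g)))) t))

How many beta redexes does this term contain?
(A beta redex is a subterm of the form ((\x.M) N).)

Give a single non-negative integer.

Term: ((((\e.((((\d.(\e.((d e) e))) t) e) e)) (\f.(\g.(\h.((f h) g))))) (\f.(\g.(\h.(f (g h)))))) ((\f.(\g.(\h.((f h) g)))) t))
  Redex: ((\e.((((\d.(\e.((d e) e))) t) e) e)) (\f.(\g.(\h.((f h) g)))))
  Redex: ((\d.(\e.((d e) e))) t)
  Redex: ((\f.(\g.(\h.((f h) g)))) t)
Total redexes: 3

Answer: 3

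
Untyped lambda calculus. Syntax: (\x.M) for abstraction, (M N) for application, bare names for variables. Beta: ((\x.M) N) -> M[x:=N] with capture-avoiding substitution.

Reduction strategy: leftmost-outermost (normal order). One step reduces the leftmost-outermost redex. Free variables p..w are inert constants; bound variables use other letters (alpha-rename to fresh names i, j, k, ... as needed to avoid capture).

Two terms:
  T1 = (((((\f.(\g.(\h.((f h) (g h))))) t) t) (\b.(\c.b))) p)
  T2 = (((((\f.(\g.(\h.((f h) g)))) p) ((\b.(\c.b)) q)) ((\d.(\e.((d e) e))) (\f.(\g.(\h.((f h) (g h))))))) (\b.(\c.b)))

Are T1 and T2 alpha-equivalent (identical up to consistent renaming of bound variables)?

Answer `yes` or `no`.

Term 1: (((((\f.(\g.(\h.((f h) (g h))))) t) t) (\b.(\c.b))) p)
Term 2: (((((\f.(\g.(\h.((f h) g)))) p) ((\b.(\c.b)) q)) ((\d.(\e.((d e) e))) (\f.(\g.(\h.((f h) (g h))))))) (\b.(\c.b)))
Alpha-equivalence: compare structure up to binder renaming.
Result: False

Answer: no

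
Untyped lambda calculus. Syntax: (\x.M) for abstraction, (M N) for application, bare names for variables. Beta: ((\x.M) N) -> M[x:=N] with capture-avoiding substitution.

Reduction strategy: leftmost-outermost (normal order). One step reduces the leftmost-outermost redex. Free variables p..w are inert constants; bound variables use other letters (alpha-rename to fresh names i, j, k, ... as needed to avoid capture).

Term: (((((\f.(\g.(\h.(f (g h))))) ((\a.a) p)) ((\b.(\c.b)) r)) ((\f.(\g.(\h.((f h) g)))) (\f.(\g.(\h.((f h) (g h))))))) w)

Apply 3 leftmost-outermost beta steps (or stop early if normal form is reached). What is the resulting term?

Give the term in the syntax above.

Answer: ((((\a.a) p) (((\b.(\c.b)) r) ((\f.(\g.(\h.((f h) g)))) (\f.(\g.(\h.((f h) (g h)))))))) w)

Derivation:
Step 0: (((((\f.(\g.(\h.(f (g h))))) ((\a.a) p)) ((\b.(\c.b)) r)) ((\f.(\g.(\h.((f h) g)))) (\f.(\g.(\h.((f h) (g h))))))) w)
Step 1: ((((\g.(\h.(((\a.a) p) (g h)))) ((\b.(\c.b)) r)) ((\f.(\g.(\h.((f h) g)))) (\f.(\g.(\h.((f h) (g h))))))) w)
Step 2: (((\h.(((\a.a) p) (((\b.(\c.b)) r) h))) ((\f.(\g.(\h.((f h) g)))) (\f.(\g.(\h.((f h) (g h))))))) w)
Step 3: ((((\a.a) p) (((\b.(\c.b)) r) ((\f.(\g.(\h.((f h) g)))) (\f.(\g.(\h.((f h) (g h)))))))) w)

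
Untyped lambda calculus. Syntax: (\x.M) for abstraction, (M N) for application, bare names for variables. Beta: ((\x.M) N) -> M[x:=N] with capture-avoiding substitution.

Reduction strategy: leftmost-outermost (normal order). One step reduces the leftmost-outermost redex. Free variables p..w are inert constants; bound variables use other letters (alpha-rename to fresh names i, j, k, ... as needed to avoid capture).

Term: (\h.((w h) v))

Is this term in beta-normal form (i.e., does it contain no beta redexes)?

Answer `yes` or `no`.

Answer: yes

Derivation:
Term: (\h.((w h) v))
No beta redexes found.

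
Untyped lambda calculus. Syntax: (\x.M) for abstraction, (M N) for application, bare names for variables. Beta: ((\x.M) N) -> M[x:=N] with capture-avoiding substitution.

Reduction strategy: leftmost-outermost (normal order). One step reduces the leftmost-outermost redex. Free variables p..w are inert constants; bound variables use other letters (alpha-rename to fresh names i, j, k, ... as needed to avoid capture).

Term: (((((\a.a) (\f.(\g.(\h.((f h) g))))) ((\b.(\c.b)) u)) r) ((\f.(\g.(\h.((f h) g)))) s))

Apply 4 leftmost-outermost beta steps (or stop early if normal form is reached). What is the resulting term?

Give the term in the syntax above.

Step 0: (((((\a.a) (\f.(\g.(\h.((f h) g))))) ((\b.(\c.b)) u)) r) ((\f.(\g.(\h.((f h) g)))) s))
Step 1: ((((\f.(\g.(\h.((f h) g)))) ((\b.(\c.b)) u)) r) ((\f.(\g.(\h.((f h) g)))) s))
Step 2: (((\g.(\h.((((\b.(\c.b)) u) h) g))) r) ((\f.(\g.(\h.((f h) g)))) s))
Step 3: ((\h.((((\b.(\c.b)) u) h) r)) ((\f.(\g.(\h.((f h) g)))) s))
Step 4: ((((\b.(\c.b)) u) ((\f.(\g.(\h.((f h) g)))) s)) r)

Answer: ((((\b.(\c.b)) u) ((\f.(\g.(\h.((f h) g)))) s)) r)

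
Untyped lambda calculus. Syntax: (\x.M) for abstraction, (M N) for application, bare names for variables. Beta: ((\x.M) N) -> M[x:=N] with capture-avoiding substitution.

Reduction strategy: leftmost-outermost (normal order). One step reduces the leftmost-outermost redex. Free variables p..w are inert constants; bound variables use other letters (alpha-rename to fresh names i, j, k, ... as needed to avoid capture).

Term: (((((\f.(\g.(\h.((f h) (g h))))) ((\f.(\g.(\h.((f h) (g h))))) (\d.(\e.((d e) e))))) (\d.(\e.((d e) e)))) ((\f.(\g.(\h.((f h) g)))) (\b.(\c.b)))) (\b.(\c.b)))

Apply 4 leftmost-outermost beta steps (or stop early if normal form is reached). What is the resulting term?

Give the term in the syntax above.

Step 0: (((((\f.(\g.(\h.((f h) (g h))))) ((\f.(\g.(\h.((f h) (g h))))) (\d.(\e.((d e) e))))) (\d.(\e.((d e) e)))) ((\f.(\g.(\h.((f h) g)))) (\b.(\c.b)))) (\b.(\c.b)))
Step 1: ((((\g.(\h.((((\f.(\g.(\h.((f h) (g h))))) (\d.(\e.((d e) e)))) h) (g h)))) (\d.(\e.((d e) e)))) ((\f.(\g.(\h.((f h) g)))) (\b.(\c.b)))) (\b.(\c.b)))
Step 2: (((\h.((((\f.(\g.(\h.((f h) (g h))))) (\d.(\e.((d e) e)))) h) ((\d.(\e.((d e) e))) h))) ((\f.(\g.(\h.((f h) g)))) (\b.(\c.b)))) (\b.(\c.b)))
Step 3: (((((\f.(\g.(\h.((f h) (g h))))) (\d.(\e.((d e) e)))) ((\f.(\g.(\h.((f h) g)))) (\b.(\c.b)))) ((\d.(\e.((d e) e))) ((\f.(\g.(\h.((f h) g)))) (\b.(\c.b))))) (\b.(\c.b)))
Step 4: ((((\g.(\h.(((\d.(\e.((d e) e))) h) (g h)))) ((\f.(\g.(\h.((f h) g)))) (\b.(\c.b)))) ((\d.(\e.((d e) e))) ((\f.(\g.(\h.((f h) g)))) (\b.(\c.b))))) (\b.(\c.b)))

Answer: ((((\g.(\h.(((\d.(\e.((d e) e))) h) (g h)))) ((\f.(\g.(\h.((f h) g)))) (\b.(\c.b)))) ((\d.(\e.((d e) e))) ((\f.(\g.(\h.((f h) g)))) (\b.(\c.b))))) (\b.(\c.b)))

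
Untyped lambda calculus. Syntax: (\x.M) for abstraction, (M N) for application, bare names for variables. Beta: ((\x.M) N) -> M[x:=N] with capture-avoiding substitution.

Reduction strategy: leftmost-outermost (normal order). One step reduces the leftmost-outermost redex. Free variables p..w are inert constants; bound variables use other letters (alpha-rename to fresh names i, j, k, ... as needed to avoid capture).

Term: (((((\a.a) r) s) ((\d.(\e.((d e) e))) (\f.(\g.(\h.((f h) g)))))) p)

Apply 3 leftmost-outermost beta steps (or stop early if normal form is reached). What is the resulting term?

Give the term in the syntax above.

Step 0: (((((\a.a) r) s) ((\d.(\e.((d e) e))) (\f.(\g.(\h.((f h) g)))))) p)
Step 1: (((r s) ((\d.(\e.((d e) e))) (\f.(\g.(\h.((f h) g)))))) p)
Step 2: (((r s) (\e.(((\f.(\g.(\h.((f h) g)))) e) e))) p)
Step 3: (((r s) (\e.((\g.(\h.((e h) g))) e))) p)

Answer: (((r s) (\e.((\g.(\h.((e h) g))) e))) p)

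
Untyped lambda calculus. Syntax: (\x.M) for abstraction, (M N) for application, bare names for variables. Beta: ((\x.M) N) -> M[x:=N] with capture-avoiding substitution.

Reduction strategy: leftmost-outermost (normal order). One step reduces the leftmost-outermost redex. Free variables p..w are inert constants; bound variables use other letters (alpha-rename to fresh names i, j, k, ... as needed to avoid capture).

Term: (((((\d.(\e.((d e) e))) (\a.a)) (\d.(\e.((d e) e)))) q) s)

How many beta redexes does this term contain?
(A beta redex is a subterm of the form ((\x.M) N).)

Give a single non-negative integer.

Answer: 1

Derivation:
Term: (((((\d.(\e.((d e) e))) (\a.a)) (\d.(\e.((d e) e)))) q) s)
  Redex: ((\d.(\e.((d e) e))) (\a.a))
Total redexes: 1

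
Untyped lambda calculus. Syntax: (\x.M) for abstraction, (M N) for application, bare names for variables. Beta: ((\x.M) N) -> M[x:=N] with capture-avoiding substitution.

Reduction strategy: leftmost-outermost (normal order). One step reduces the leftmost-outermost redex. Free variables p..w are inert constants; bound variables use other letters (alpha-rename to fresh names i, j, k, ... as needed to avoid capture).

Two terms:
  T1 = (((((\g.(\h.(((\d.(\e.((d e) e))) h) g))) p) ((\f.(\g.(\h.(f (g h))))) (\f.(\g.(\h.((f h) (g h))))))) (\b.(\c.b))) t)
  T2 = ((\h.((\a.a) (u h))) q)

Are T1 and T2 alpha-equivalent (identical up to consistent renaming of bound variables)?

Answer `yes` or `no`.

Answer: no

Derivation:
Term 1: (((((\g.(\h.(((\d.(\e.((d e) e))) h) g))) p) ((\f.(\g.(\h.(f (g h))))) (\f.(\g.(\h.((f h) (g h))))))) (\b.(\c.b))) t)
Term 2: ((\h.((\a.a) (u h))) q)
Alpha-equivalence: compare structure up to binder renaming.
Result: False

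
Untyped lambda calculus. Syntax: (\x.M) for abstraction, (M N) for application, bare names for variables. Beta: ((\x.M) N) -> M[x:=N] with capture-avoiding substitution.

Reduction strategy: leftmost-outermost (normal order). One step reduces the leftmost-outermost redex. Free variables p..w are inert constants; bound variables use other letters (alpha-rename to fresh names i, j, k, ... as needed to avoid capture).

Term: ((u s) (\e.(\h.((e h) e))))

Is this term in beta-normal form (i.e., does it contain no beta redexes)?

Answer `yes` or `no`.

Answer: yes

Derivation:
Term: ((u s) (\e.(\h.((e h) e))))
No beta redexes found.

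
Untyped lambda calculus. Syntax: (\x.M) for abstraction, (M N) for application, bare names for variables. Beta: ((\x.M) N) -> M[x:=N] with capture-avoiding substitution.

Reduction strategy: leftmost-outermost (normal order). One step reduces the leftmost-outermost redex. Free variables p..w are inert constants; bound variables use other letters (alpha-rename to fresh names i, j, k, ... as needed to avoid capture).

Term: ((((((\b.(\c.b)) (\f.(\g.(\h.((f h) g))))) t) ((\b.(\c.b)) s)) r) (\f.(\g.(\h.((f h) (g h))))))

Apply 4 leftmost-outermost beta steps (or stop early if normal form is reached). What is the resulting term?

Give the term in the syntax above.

Answer: ((\h.((((\b.(\c.b)) s) h) r)) (\f.(\g.(\h.((f h) (g h))))))

Derivation:
Step 0: ((((((\b.(\c.b)) (\f.(\g.(\h.((f h) g))))) t) ((\b.(\c.b)) s)) r) (\f.(\g.(\h.((f h) (g h))))))
Step 1: (((((\c.(\f.(\g.(\h.((f h) g))))) t) ((\b.(\c.b)) s)) r) (\f.(\g.(\h.((f h) (g h))))))
Step 2: ((((\f.(\g.(\h.((f h) g)))) ((\b.(\c.b)) s)) r) (\f.(\g.(\h.((f h) (g h))))))
Step 3: (((\g.(\h.((((\b.(\c.b)) s) h) g))) r) (\f.(\g.(\h.((f h) (g h))))))
Step 4: ((\h.((((\b.(\c.b)) s) h) r)) (\f.(\g.(\h.((f h) (g h))))))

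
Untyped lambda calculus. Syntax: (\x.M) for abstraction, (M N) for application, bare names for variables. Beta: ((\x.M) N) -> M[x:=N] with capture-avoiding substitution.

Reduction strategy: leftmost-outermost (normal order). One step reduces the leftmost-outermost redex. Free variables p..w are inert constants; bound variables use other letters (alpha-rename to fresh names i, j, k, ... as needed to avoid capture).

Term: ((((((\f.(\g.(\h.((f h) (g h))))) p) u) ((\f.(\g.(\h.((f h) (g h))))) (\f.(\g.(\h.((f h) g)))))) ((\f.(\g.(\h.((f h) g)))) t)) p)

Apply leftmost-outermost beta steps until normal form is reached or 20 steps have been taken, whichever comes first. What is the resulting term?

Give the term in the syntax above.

Answer: ((((p (\g.(\h.(\i.((h i) (g h)))))) (u (\g.(\h.(\i.((h i) (g h))))))) (\g.(\h.((t h) g)))) p)

Derivation:
Step 0: ((((((\f.(\g.(\h.((f h) (g h))))) p) u) ((\f.(\g.(\h.((f h) (g h))))) (\f.(\g.(\h.((f h) g)))))) ((\f.(\g.(\h.((f h) g)))) t)) p)
Step 1: (((((\g.(\h.((p h) (g h)))) u) ((\f.(\g.(\h.((f h) (g h))))) (\f.(\g.(\h.((f h) g)))))) ((\f.(\g.(\h.((f h) g)))) t)) p)
Step 2: ((((\h.((p h) (u h))) ((\f.(\g.(\h.((f h) (g h))))) (\f.(\g.(\h.((f h) g)))))) ((\f.(\g.(\h.((f h) g)))) t)) p)
Step 3: ((((p ((\f.(\g.(\h.((f h) (g h))))) (\f.(\g.(\h.((f h) g)))))) (u ((\f.(\g.(\h.((f h) (g h))))) (\f.(\g.(\h.((f h) g))))))) ((\f.(\g.(\h.((f h) g)))) t)) p)
Step 4: ((((p (\g.(\h.(((\f.(\g.(\h.((f h) g)))) h) (g h))))) (u ((\f.(\g.(\h.((f h) (g h))))) (\f.(\g.(\h.((f h) g))))))) ((\f.(\g.(\h.((f h) g)))) t)) p)
Step 5: ((((p (\g.(\h.((\g.(\i.((h i) g))) (g h))))) (u ((\f.(\g.(\h.((f h) (g h))))) (\f.(\g.(\h.((f h) g))))))) ((\f.(\g.(\h.((f h) g)))) t)) p)
Step 6: ((((p (\g.(\h.(\i.((h i) (g h)))))) (u ((\f.(\g.(\h.((f h) (g h))))) (\f.(\g.(\h.((f h) g))))))) ((\f.(\g.(\h.((f h) g)))) t)) p)
Step 7: ((((p (\g.(\h.(\i.((h i) (g h)))))) (u (\g.(\h.(((\f.(\g.(\h.((f h) g)))) h) (g h)))))) ((\f.(\g.(\h.((f h) g)))) t)) p)
Step 8: ((((p (\g.(\h.(\i.((h i) (g h)))))) (u (\g.(\h.((\g.(\i.((h i) g))) (g h)))))) ((\f.(\g.(\h.((f h) g)))) t)) p)
Step 9: ((((p (\g.(\h.(\i.((h i) (g h)))))) (u (\g.(\h.(\i.((h i) (g h))))))) ((\f.(\g.(\h.((f h) g)))) t)) p)
Step 10: ((((p (\g.(\h.(\i.((h i) (g h)))))) (u (\g.(\h.(\i.((h i) (g h))))))) (\g.(\h.((t h) g)))) p)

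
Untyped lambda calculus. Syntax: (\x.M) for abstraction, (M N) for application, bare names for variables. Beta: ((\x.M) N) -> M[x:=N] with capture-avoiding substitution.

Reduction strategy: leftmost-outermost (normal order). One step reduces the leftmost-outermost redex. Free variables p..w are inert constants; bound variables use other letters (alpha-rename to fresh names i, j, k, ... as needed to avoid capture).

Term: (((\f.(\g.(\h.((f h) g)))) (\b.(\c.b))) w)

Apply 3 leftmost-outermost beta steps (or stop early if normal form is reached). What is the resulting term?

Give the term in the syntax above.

Step 0: (((\f.(\g.(\h.((f h) g)))) (\b.(\c.b))) w)
Step 1: ((\g.(\h.(((\b.(\c.b)) h) g))) w)
Step 2: (\h.(((\b.(\c.b)) h) w))
Step 3: (\h.((\c.h) w))

Answer: (\h.((\c.h) w))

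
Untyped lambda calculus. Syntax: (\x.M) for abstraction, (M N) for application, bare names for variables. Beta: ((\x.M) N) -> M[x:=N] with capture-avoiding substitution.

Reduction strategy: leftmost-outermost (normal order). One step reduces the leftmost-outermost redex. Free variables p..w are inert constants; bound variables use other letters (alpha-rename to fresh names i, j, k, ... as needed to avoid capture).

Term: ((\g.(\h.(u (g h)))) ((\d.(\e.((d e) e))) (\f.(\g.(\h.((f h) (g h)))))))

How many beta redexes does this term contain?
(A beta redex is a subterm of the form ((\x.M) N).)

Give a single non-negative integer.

Answer: 2

Derivation:
Term: ((\g.(\h.(u (g h)))) ((\d.(\e.((d e) e))) (\f.(\g.(\h.((f h) (g h)))))))
  Redex: ((\g.(\h.(u (g h)))) ((\d.(\e.((d e) e))) (\f.(\g.(\h.((f h) (g h)))))))
  Redex: ((\d.(\e.((d e) e))) (\f.(\g.(\h.((f h) (g h))))))
Total redexes: 2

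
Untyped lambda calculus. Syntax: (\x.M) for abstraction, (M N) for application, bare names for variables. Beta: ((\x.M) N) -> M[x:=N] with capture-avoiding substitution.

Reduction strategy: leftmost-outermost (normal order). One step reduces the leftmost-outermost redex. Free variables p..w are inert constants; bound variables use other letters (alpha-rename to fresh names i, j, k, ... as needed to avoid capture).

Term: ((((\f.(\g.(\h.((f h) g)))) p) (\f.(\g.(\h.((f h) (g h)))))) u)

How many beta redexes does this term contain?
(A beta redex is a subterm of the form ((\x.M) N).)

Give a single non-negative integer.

Answer: 1

Derivation:
Term: ((((\f.(\g.(\h.((f h) g)))) p) (\f.(\g.(\h.((f h) (g h)))))) u)
  Redex: ((\f.(\g.(\h.((f h) g)))) p)
Total redexes: 1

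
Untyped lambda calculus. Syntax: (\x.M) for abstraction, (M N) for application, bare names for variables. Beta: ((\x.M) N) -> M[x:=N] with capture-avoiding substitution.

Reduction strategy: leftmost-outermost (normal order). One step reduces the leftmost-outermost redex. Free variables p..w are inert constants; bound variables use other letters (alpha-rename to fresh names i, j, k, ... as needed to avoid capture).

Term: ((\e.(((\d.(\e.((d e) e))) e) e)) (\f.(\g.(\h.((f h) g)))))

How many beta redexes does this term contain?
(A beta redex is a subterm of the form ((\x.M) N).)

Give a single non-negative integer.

Answer: 2

Derivation:
Term: ((\e.(((\d.(\e.((d e) e))) e) e)) (\f.(\g.(\h.((f h) g)))))
  Redex: ((\e.(((\d.(\e.((d e) e))) e) e)) (\f.(\g.(\h.((f h) g)))))
  Redex: ((\d.(\e.((d e) e))) e)
Total redexes: 2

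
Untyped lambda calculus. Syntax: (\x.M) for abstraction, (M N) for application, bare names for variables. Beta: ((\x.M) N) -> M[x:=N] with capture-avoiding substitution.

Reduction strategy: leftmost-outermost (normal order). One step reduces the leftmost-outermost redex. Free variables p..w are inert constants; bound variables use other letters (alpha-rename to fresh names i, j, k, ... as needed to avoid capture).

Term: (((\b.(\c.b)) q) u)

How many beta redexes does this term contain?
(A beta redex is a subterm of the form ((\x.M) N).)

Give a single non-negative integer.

Answer: 1

Derivation:
Term: (((\b.(\c.b)) q) u)
  Redex: ((\b.(\c.b)) q)
Total redexes: 1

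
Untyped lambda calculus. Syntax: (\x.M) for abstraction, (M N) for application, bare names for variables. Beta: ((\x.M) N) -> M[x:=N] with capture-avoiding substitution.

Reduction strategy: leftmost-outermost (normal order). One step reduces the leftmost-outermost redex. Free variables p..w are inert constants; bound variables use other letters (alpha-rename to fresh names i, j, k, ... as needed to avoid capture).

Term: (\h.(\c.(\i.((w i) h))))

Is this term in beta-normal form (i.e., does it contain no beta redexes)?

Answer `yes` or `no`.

Term: (\h.(\c.(\i.((w i) h))))
No beta redexes found.

Answer: yes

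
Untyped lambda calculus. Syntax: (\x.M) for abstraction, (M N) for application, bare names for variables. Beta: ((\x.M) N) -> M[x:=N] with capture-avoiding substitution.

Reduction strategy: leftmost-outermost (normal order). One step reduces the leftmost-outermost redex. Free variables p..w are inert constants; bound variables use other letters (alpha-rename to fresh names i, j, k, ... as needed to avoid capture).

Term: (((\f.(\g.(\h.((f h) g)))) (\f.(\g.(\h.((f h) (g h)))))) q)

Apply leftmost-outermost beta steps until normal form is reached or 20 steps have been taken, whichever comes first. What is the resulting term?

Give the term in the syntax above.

Step 0: (((\f.(\g.(\h.((f h) g)))) (\f.(\g.(\h.((f h) (g h)))))) q)
Step 1: ((\g.(\h.(((\f.(\g.(\h.((f h) (g h))))) h) g))) q)
Step 2: (\h.(((\f.(\g.(\h.((f h) (g h))))) h) q))
Step 3: (\h.((\g.(\i.((h i) (g i)))) q))
Step 4: (\h.(\i.((h i) (q i))))

Answer: (\h.(\i.((h i) (q i))))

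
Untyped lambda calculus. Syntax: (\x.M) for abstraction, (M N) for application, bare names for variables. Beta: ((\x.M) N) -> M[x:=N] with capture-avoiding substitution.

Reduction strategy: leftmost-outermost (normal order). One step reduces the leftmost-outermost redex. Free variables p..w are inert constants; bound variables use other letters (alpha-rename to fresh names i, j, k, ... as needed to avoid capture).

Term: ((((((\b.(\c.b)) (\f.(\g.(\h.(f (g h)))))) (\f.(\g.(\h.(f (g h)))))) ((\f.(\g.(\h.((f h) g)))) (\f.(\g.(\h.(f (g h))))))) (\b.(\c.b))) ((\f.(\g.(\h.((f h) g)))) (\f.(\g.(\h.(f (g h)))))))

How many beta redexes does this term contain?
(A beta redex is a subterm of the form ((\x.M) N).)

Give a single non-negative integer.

Answer: 3

Derivation:
Term: ((((((\b.(\c.b)) (\f.(\g.(\h.(f (g h)))))) (\f.(\g.(\h.(f (g h)))))) ((\f.(\g.(\h.((f h) g)))) (\f.(\g.(\h.(f (g h))))))) (\b.(\c.b))) ((\f.(\g.(\h.((f h) g)))) (\f.(\g.(\h.(f (g h)))))))
  Redex: ((\b.(\c.b)) (\f.(\g.(\h.(f (g h))))))
  Redex: ((\f.(\g.(\h.((f h) g)))) (\f.(\g.(\h.(f (g h))))))
  Redex: ((\f.(\g.(\h.((f h) g)))) (\f.(\g.(\h.(f (g h))))))
Total redexes: 3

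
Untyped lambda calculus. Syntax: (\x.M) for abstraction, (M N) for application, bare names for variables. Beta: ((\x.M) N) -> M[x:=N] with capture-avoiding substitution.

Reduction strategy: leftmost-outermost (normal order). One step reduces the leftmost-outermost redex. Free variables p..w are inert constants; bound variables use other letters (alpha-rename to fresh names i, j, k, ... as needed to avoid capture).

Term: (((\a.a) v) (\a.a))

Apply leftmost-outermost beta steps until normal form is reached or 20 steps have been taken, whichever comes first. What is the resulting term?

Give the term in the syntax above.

Answer: (v (\a.a))

Derivation:
Step 0: (((\a.a) v) (\a.a))
Step 1: (v (\a.a))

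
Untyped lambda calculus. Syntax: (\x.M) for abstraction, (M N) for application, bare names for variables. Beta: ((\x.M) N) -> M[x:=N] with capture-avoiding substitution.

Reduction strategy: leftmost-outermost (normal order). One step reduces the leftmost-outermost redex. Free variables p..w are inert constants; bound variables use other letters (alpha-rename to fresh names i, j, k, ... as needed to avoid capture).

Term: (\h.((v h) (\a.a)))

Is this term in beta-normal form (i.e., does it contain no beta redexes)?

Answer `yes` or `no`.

Term: (\h.((v h) (\a.a)))
No beta redexes found.

Answer: yes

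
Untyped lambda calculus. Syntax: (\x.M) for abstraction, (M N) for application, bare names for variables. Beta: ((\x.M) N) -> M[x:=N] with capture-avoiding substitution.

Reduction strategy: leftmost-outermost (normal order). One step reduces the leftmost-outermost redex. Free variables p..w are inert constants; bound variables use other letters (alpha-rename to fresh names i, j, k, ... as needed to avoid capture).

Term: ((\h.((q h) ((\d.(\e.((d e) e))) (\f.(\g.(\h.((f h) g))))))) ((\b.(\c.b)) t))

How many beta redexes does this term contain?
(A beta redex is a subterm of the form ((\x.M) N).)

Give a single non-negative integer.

Answer: 3

Derivation:
Term: ((\h.((q h) ((\d.(\e.((d e) e))) (\f.(\g.(\h.((f h) g))))))) ((\b.(\c.b)) t))
  Redex: ((\h.((q h) ((\d.(\e.((d e) e))) (\f.(\g.(\h.((f h) g))))))) ((\b.(\c.b)) t))
  Redex: ((\d.(\e.((d e) e))) (\f.(\g.(\h.((f h) g)))))
  Redex: ((\b.(\c.b)) t)
Total redexes: 3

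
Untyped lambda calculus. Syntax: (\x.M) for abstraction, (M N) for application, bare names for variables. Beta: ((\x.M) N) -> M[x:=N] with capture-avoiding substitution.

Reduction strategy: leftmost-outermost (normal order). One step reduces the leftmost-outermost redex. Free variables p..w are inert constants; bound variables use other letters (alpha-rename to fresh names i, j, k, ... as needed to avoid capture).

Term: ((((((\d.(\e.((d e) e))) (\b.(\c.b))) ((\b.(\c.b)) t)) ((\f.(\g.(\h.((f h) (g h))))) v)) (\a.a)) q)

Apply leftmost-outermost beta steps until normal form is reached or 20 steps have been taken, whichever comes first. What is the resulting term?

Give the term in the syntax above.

Step 0: ((((((\d.(\e.((d e) e))) (\b.(\c.b))) ((\b.(\c.b)) t)) ((\f.(\g.(\h.((f h) (g h))))) v)) (\a.a)) q)
Step 1: (((((\e.(((\b.(\c.b)) e) e)) ((\b.(\c.b)) t)) ((\f.(\g.(\h.((f h) (g h))))) v)) (\a.a)) q)
Step 2: ((((((\b.(\c.b)) ((\b.(\c.b)) t)) ((\b.(\c.b)) t)) ((\f.(\g.(\h.((f h) (g h))))) v)) (\a.a)) q)
Step 3: (((((\c.((\b.(\c.b)) t)) ((\b.(\c.b)) t)) ((\f.(\g.(\h.((f h) (g h))))) v)) (\a.a)) q)
Step 4: (((((\b.(\c.b)) t) ((\f.(\g.(\h.((f h) (g h))))) v)) (\a.a)) q)
Step 5: ((((\c.t) ((\f.(\g.(\h.((f h) (g h))))) v)) (\a.a)) q)
Step 6: ((t (\a.a)) q)

Answer: ((t (\a.a)) q)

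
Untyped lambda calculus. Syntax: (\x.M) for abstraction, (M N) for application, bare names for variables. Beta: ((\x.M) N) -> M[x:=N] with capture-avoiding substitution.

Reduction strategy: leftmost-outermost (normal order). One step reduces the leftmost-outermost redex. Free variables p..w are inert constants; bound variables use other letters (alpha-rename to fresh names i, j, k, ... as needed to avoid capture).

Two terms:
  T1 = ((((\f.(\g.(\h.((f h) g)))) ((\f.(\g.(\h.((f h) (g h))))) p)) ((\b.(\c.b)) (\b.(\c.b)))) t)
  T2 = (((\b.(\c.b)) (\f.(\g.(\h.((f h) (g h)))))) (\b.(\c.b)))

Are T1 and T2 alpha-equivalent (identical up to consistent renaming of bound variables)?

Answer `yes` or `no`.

Answer: no

Derivation:
Term 1: ((((\f.(\g.(\h.((f h) g)))) ((\f.(\g.(\h.((f h) (g h))))) p)) ((\b.(\c.b)) (\b.(\c.b)))) t)
Term 2: (((\b.(\c.b)) (\f.(\g.(\h.((f h) (g h)))))) (\b.(\c.b)))
Alpha-equivalence: compare structure up to binder renaming.
Result: False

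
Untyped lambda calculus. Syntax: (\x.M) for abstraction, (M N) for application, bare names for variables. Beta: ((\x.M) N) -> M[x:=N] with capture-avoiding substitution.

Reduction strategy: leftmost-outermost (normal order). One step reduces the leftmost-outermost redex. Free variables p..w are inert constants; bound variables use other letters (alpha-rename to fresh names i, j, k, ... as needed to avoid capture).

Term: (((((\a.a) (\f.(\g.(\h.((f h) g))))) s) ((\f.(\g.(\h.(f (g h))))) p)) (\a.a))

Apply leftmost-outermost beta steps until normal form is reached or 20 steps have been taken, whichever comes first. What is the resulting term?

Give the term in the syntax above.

Step 0: (((((\a.a) (\f.(\g.(\h.((f h) g))))) s) ((\f.(\g.(\h.(f (g h))))) p)) (\a.a))
Step 1: ((((\f.(\g.(\h.((f h) g)))) s) ((\f.(\g.(\h.(f (g h))))) p)) (\a.a))
Step 2: (((\g.(\h.((s h) g))) ((\f.(\g.(\h.(f (g h))))) p)) (\a.a))
Step 3: ((\h.((s h) ((\f.(\g.(\h.(f (g h))))) p))) (\a.a))
Step 4: ((s (\a.a)) ((\f.(\g.(\h.(f (g h))))) p))
Step 5: ((s (\a.a)) (\g.(\h.(p (g h)))))

Answer: ((s (\a.a)) (\g.(\h.(p (g h)))))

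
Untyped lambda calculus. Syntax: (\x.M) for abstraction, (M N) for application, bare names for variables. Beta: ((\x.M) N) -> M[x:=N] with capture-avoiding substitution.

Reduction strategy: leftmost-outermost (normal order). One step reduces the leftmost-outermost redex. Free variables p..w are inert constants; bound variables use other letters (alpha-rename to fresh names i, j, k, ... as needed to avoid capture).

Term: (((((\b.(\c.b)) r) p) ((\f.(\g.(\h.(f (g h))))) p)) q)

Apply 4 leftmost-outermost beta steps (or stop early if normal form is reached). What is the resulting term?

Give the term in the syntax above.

Answer: ((r (\g.(\h.(p (g h))))) q)

Derivation:
Step 0: (((((\b.(\c.b)) r) p) ((\f.(\g.(\h.(f (g h))))) p)) q)
Step 1: ((((\c.r) p) ((\f.(\g.(\h.(f (g h))))) p)) q)
Step 2: ((r ((\f.(\g.(\h.(f (g h))))) p)) q)
Step 3: ((r (\g.(\h.(p (g h))))) q)
Step 4: (normal form reached)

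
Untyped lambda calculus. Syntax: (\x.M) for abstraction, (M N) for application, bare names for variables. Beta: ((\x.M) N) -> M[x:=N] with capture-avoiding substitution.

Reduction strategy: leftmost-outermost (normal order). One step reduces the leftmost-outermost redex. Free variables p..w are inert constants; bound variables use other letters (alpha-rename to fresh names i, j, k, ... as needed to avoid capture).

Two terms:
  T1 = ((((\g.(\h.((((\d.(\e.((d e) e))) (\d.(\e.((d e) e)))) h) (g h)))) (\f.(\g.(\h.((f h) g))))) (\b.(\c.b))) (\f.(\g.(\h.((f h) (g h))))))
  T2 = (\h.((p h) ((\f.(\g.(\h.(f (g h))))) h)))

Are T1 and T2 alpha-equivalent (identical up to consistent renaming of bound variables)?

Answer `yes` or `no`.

Term 1: ((((\g.(\h.((((\d.(\e.((d e) e))) (\d.(\e.((d e) e)))) h) (g h)))) (\f.(\g.(\h.((f h) g))))) (\b.(\c.b))) (\f.(\g.(\h.((f h) (g h))))))
Term 2: (\h.((p h) ((\f.(\g.(\h.(f (g h))))) h)))
Alpha-equivalence: compare structure up to binder renaming.
Result: False

Answer: no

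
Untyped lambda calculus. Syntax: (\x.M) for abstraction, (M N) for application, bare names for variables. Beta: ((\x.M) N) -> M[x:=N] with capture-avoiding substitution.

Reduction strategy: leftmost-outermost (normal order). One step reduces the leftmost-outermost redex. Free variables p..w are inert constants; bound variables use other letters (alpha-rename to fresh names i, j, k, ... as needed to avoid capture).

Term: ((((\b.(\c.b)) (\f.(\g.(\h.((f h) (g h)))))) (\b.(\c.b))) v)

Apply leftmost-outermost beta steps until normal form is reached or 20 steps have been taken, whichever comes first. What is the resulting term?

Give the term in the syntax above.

Answer: (\g.(\h.((v h) (g h))))

Derivation:
Step 0: ((((\b.(\c.b)) (\f.(\g.(\h.((f h) (g h)))))) (\b.(\c.b))) v)
Step 1: (((\c.(\f.(\g.(\h.((f h) (g h)))))) (\b.(\c.b))) v)
Step 2: ((\f.(\g.(\h.((f h) (g h))))) v)
Step 3: (\g.(\h.((v h) (g h))))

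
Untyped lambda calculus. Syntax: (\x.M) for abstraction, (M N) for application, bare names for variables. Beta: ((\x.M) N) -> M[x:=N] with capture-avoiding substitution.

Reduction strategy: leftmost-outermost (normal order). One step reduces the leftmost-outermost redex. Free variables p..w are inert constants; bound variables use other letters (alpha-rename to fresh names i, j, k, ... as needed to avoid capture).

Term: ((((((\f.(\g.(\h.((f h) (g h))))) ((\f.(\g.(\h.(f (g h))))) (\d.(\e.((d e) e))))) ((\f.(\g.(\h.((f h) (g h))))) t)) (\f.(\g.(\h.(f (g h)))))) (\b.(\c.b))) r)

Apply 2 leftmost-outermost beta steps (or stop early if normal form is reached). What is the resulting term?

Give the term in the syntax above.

Answer: ((((\h.((((\f.(\g.(\h.(f (g h))))) (\d.(\e.((d e) e)))) h) (((\f.(\g.(\h.((f h) (g h))))) t) h))) (\f.(\g.(\h.(f (g h)))))) (\b.(\c.b))) r)

Derivation:
Step 0: ((((((\f.(\g.(\h.((f h) (g h))))) ((\f.(\g.(\h.(f (g h))))) (\d.(\e.((d e) e))))) ((\f.(\g.(\h.((f h) (g h))))) t)) (\f.(\g.(\h.(f (g h)))))) (\b.(\c.b))) r)
Step 1: (((((\g.(\h.((((\f.(\g.(\h.(f (g h))))) (\d.(\e.((d e) e)))) h) (g h)))) ((\f.(\g.(\h.((f h) (g h))))) t)) (\f.(\g.(\h.(f (g h)))))) (\b.(\c.b))) r)
Step 2: ((((\h.((((\f.(\g.(\h.(f (g h))))) (\d.(\e.((d e) e)))) h) (((\f.(\g.(\h.((f h) (g h))))) t) h))) (\f.(\g.(\h.(f (g h)))))) (\b.(\c.b))) r)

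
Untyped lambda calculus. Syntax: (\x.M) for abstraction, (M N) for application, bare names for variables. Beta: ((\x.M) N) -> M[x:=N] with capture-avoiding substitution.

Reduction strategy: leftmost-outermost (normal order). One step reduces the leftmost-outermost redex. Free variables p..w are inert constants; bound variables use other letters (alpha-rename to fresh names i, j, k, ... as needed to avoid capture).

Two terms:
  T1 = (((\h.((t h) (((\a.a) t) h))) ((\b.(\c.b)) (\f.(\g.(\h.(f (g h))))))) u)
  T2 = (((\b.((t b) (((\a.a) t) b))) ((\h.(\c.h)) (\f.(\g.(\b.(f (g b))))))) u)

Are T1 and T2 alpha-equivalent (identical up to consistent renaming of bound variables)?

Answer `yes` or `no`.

Answer: yes

Derivation:
Term 1: (((\h.((t h) (((\a.a) t) h))) ((\b.(\c.b)) (\f.(\g.(\h.(f (g h))))))) u)
Term 2: (((\b.((t b) (((\a.a) t) b))) ((\h.(\c.h)) (\f.(\g.(\b.(f (g b))))))) u)
Alpha-equivalence: compare structure up to binder renaming.
Result: True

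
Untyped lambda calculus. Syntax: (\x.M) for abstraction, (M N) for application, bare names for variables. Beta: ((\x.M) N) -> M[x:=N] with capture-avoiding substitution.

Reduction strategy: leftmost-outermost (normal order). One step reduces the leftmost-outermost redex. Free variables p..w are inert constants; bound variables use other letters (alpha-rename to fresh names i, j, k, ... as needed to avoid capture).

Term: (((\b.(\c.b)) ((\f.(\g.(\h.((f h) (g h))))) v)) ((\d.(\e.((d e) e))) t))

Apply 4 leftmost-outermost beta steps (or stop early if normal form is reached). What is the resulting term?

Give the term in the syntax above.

Step 0: (((\b.(\c.b)) ((\f.(\g.(\h.((f h) (g h))))) v)) ((\d.(\e.((d e) e))) t))
Step 1: ((\c.((\f.(\g.(\h.((f h) (g h))))) v)) ((\d.(\e.((d e) e))) t))
Step 2: ((\f.(\g.(\h.((f h) (g h))))) v)
Step 3: (\g.(\h.((v h) (g h))))
Step 4: (normal form reached)

Answer: (\g.(\h.((v h) (g h))))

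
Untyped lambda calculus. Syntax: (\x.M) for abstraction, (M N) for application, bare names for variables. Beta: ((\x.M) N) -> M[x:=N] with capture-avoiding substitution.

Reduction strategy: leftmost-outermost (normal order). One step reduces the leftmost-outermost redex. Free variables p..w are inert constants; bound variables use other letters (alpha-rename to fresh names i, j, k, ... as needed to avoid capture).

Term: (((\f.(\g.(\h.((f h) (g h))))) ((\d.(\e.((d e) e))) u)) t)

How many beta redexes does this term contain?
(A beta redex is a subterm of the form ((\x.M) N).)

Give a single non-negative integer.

Answer: 2

Derivation:
Term: (((\f.(\g.(\h.((f h) (g h))))) ((\d.(\e.((d e) e))) u)) t)
  Redex: ((\f.(\g.(\h.((f h) (g h))))) ((\d.(\e.((d e) e))) u))
  Redex: ((\d.(\e.((d e) e))) u)
Total redexes: 2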